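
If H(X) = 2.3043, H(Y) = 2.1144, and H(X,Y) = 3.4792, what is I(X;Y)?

I(X;Y) = H(X) + H(Y) - H(X,Y)
I(X;Y) = 2.3043 + 2.1144 - 3.4792 = 0.9395 bits


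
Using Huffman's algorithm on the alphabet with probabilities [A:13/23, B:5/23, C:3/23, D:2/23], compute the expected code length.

Huffman tree construction:
Combine smallest probabilities repeatedly
Resulting codes:
  A: 1 (length 1)
  B: 00 (length 2)
  C: 011 (length 3)
  D: 010 (length 3)
Average length = Σ p(s) × length(s) = 1.6522 bits


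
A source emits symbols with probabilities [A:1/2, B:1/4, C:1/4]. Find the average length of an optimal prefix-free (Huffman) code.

Huffman tree construction:
Combine smallest probabilities repeatedly
Resulting codes:
  A: 0 (length 1)
  B: 10 (length 2)
  C: 11 (length 2)
Average length = Σ p(s) × length(s) = 1.5000 bits


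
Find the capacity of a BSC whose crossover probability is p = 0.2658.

For BSC with error probability p:
C = 1 - H(p) where H(p) is binary entropy
H(0.2658) = -0.2658 × log₂(0.2658) - 0.7342 × log₂(0.7342)
H(p) = 0.8354
C = 1 - 0.8354 = 0.1646 bits/use


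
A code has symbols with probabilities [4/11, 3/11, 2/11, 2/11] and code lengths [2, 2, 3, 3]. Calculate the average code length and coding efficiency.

Average length L = Σ p_i × l_i = 2.3636 bits
Entropy H = 1.9363 bits
Efficiency η = H/L × 100% = 81.92%


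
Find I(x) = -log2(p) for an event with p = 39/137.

Information content I(x) = -log₂(p(x))
I = -log₂(39/137) = -log₂(0.2847)
I = 1.8126 bits


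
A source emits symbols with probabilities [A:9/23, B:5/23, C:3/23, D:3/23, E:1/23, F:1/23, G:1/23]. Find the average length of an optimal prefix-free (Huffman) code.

Huffman tree construction:
Combine smallest probabilities repeatedly
Resulting codes:
  A: 0 (length 1)
  B: 111 (length 3)
  C: 100 (length 3)
  D: 101 (length 3)
  E: 11010 (length 5)
  F: 11011 (length 5)
  G: 1100 (length 4)
Average length = Σ p(s) × length(s) = 2.4348 bits


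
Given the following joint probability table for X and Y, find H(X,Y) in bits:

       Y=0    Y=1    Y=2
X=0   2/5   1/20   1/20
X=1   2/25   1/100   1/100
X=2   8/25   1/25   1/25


H(X,Y) = -Σ p(x,y) log₂ p(x,y)
  p(0,0)=2/5: -0.4000 × log₂(0.4000) = 0.5288
  p(0,1)=1/20: -0.0500 × log₂(0.0500) = 0.2161
  p(0,2)=1/20: -0.0500 × log₂(0.0500) = 0.2161
  p(1,0)=2/25: -0.0800 × log₂(0.0800) = 0.2915
  p(1,1)=1/100: -0.0100 × log₂(0.0100) = 0.0664
  p(1,2)=1/100: -0.0100 × log₂(0.0100) = 0.0664
  p(2,0)=8/25: -0.3200 × log₂(0.3200) = 0.5260
  p(2,1)=1/25: -0.0400 × log₂(0.0400) = 0.1858
  p(2,2)=1/25: -0.0400 × log₂(0.0400) = 0.1858
H(X,Y) = 2.2829 bits


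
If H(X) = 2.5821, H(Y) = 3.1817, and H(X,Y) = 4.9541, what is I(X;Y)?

I(X;Y) = H(X) + H(Y) - H(X,Y)
I(X;Y) = 2.5821 + 3.1817 - 4.9541 = 0.8097 bits


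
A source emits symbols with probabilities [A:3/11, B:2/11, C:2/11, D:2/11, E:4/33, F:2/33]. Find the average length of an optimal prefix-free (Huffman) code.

Huffman tree construction:
Combine smallest probabilities repeatedly
Resulting codes:
  A: 10 (length 2)
  B: 110 (length 3)
  C: 111 (length 3)
  D: 00 (length 2)
  E: 011 (length 3)
  F: 010 (length 3)
Average length = Σ p(s) × length(s) = 2.5455 bits


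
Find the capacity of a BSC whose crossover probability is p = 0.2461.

For BSC with error probability p:
C = 1 - H(p) where H(p) is binary entropy
H(0.2461) = -0.2461 × log₂(0.2461) - 0.7539 × log₂(0.7539)
H(p) = 0.8050
C = 1 - 0.8050 = 0.1950 bits/use


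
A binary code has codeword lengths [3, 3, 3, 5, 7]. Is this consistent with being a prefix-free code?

Kraft inequality: Σ 2^(-l_i) ≤ 1 for prefix-free code
Calculating: 2^(-3) + 2^(-3) + 2^(-3) + 2^(-5) + 2^(-7)
= 0.125 + 0.125 + 0.125 + 0.03125 + 0.0078125
= 0.4141
Since 0.4141 ≤ 1, prefix-free code exists


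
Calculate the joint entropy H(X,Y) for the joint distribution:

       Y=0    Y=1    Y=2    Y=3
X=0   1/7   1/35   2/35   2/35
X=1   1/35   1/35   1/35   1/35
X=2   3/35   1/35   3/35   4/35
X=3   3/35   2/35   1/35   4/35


H(X,Y) = -Σ p(x,y) log₂ p(x,y)
  p(0,0)=1/7: -0.1429 × log₂(0.1429) = 0.4011
  p(0,1)=1/35: -0.0286 × log₂(0.0286) = 0.1466
  p(0,2)=2/35: -0.0571 × log₂(0.0571) = 0.2360
  p(0,3)=2/35: -0.0571 × log₂(0.0571) = 0.2360
  p(1,0)=1/35: -0.0286 × log₂(0.0286) = 0.1466
  p(1,1)=1/35: -0.0286 × log₂(0.0286) = 0.1466
  p(1,2)=1/35: -0.0286 × log₂(0.0286) = 0.1466
  p(1,3)=1/35: -0.0286 × log₂(0.0286) = 0.1466
  p(2,0)=3/35: -0.0857 × log₂(0.0857) = 0.3038
  p(2,1)=1/35: -0.0286 × log₂(0.0286) = 0.1466
  p(2,2)=3/35: -0.0857 × log₂(0.0857) = 0.3038
  p(2,3)=4/35: -0.1143 × log₂(0.1143) = 0.3576
  p(3,0)=3/35: -0.0857 × log₂(0.0857) = 0.3038
  p(3,1)=2/35: -0.0571 × log₂(0.0571) = 0.2360
  p(3,2)=1/35: -0.0286 × log₂(0.0286) = 0.1466
  p(3,3)=4/35: -0.1143 × log₂(0.1143) = 0.3576
H(X,Y) = 3.7614 bits


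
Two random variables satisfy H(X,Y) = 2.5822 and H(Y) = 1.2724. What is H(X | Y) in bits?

Chain rule: H(X,Y) = H(X|Y) + H(Y)
H(X|Y) = H(X,Y) - H(Y) = 2.5822 - 1.2724 = 1.3098 bits


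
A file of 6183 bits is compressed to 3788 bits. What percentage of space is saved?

Space savings = (1 - Compressed/Original) × 100%
= (1 - 3788/6183) × 100%
= 38.74%


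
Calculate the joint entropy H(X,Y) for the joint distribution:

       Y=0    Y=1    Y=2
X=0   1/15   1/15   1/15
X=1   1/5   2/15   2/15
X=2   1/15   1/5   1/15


H(X,Y) = -Σ p(x,y) log₂ p(x,y)
  p(0,0)=1/15: -0.0667 × log₂(0.0667) = 0.2605
  p(0,1)=1/15: -0.0667 × log₂(0.0667) = 0.2605
  p(0,2)=1/15: -0.0667 × log₂(0.0667) = 0.2605
  p(1,0)=1/5: -0.2000 × log₂(0.2000) = 0.4644
  p(1,1)=2/15: -0.1333 × log₂(0.1333) = 0.3876
  p(1,2)=2/15: -0.1333 × log₂(0.1333) = 0.3876
  p(2,0)=1/15: -0.0667 × log₂(0.0667) = 0.2605
  p(2,1)=1/5: -0.2000 × log₂(0.2000) = 0.4644
  p(2,2)=1/15: -0.0667 × log₂(0.0667) = 0.2605
H(X,Y) = 3.0062 bits


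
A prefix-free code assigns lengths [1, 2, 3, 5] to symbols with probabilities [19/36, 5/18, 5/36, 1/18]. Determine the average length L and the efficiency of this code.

Average length L = Σ p_i × l_i = 1.7778 bits
Entropy H = 1.6272 bits
Efficiency η = H/L × 100% = 91.53%


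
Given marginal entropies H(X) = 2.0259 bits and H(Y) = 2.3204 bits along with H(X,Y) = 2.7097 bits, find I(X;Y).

I(X;Y) = H(X) + H(Y) - H(X,Y)
I(X;Y) = 2.0259 + 2.3204 - 2.7097 = 1.6366 bits


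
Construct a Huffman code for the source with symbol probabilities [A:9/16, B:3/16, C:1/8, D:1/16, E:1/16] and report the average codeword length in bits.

Huffman tree construction:
Combine smallest probabilities repeatedly
Resulting codes:
  A: 1 (length 1)
  B: 00 (length 2)
  C: 010 (length 3)
  D: 0110 (length 4)
  E: 0111 (length 4)
Average length = Σ p(s) × length(s) = 1.8125 bits


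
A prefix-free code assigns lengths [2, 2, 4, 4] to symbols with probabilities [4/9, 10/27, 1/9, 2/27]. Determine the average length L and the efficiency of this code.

Average length L = Σ p_i × l_i = 2.3704 bits
Entropy H = 1.6810 bits
Efficiency η = H/L × 100% = 70.92%


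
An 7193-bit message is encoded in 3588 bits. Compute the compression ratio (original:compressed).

Compression ratio = Original / Compressed
= 7193 / 3588 = 2.00:1


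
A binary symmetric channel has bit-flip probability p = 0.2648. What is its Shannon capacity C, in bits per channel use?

For BSC with error probability p:
C = 1 - H(p) where H(p) is binary entropy
H(0.2648) = -0.2648 × log₂(0.2648) - 0.7352 × log₂(0.7352)
H(p) = 0.8339
C = 1 - 0.8339 = 0.1661 bits/use


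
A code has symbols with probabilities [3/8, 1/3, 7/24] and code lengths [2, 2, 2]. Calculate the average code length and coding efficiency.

Average length L = Σ p_i × l_i = 2.0000 bits
Entropy H = 1.5774 bits
Efficiency η = H/L × 100% = 78.87%


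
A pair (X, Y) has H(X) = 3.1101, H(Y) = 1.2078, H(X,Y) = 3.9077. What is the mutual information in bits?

I(X;Y) = H(X) + H(Y) - H(X,Y)
I(X;Y) = 3.1101 + 1.2078 - 3.9077 = 0.4102 bits


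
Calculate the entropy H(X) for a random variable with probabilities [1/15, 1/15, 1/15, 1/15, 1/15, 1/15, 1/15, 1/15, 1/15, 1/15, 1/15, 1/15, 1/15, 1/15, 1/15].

H(X) = -Σ p(x) log₂ p(x)
  -1/15 × log₂(1/15) = 0.2605
  -1/15 × log₂(1/15) = 0.2605
  -1/15 × log₂(1/15) = 0.2605
  -1/15 × log₂(1/15) = 0.2605
  -1/15 × log₂(1/15) = 0.2605
  -1/15 × log₂(1/15) = 0.2605
  -1/15 × log₂(1/15) = 0.2605
  -1/15 × log₂(1/15) = 0.2605
  -1/15 × log₂(1/15) = 0.2605
  -1/15 × log₂(1/15) = 0.2605
  -1/15 × log₂(1/15) = 0.2605
  -1/15 × log₂(1/15) = 0.2605
  -1/15 × log₂(1/15) = 0.2605
  -1/15 × log₂(1/15) = 0.2605
  -1/15 × log₂(1/15) = 0.2605
H(X) = 3.9069 bits


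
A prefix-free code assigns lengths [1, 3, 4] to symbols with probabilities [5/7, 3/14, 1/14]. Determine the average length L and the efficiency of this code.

Average length L = Σ p_i × l_i = 1.6429 bits
Entropy H = 1.0949 bits
Efficiency η = H/L × 100% = 66.65%


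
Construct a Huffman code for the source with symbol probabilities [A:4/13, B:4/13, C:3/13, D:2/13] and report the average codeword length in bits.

Huffman tree construction:
Combine smallest probabilities repeatedly
Resulting codes:
  A: 10 (length 2)
  B: 11 (length 2)
  C: 01 (length 2)
  D: 00 (length 2)
Average length = Σ p(s) × length(s) = 2.0000 bits


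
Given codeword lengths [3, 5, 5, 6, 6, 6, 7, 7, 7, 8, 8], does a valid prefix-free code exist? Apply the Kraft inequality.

Kraft inequality: Σ 2^(-l_i) ≤ 1 for prefix-free code
Calculating: 2^(-3) + 2^(-5) + 2^(-5) + 2^(-6) + 2^(-6) + 2^(-6) + 2^(-7) + 2^(-7) + 2^(-7) + 2^(-8) + 2^(-8)
= 0.125 + 0.03125 + 0.03125 + 0.015625 + 0.015625 + 0.015625 + 0.0078125 + 0.0078125 + 0.0078125 + 0.00390625 + 0.00390625
= 0.2656
Since 0.2656 ≤ 1, prefix-free code exists


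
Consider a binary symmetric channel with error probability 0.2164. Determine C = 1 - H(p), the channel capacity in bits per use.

For BSC with error probability p:
C = 1 - H(p) where H(p) is binary entropy
H(0.2164) = -0.2164 × log₂(0.2164) - 0.7836 × log₂(0.7836)
H(p) = 0.7535
C = 1 - 0.7535 = 0.2465 bits/use


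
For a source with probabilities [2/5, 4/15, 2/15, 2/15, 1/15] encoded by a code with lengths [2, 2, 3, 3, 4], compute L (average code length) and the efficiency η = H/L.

Average length L = Σ p_i × l_i = 2.4000 bits
Entropy H = 2.0729 bits
Efficiency η = H/L × 100% = 86.37%


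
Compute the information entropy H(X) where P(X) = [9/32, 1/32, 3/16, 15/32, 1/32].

H(X) = -Σ p(x) log₂ p(x)
  -9/32 × log₂(9/32) = 0.5147
  -1/32 × log₂(1/32) = 0.1562
  -3/16 × log₂(3/16) = 0.4528
  -15/32 × log₂(15/32) = 0.5124
  -1/32 × log₂(1/32) = 0.1562
H(X) = 1.7924 bits


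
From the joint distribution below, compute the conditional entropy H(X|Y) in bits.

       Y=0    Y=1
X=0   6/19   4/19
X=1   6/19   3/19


H(X|Y) = Σ_y p(y) H(X|Y=y)
  p(Y=0) = 12/19, H(X|Y=0) = 1.0000
  p(Y=1) = 7/19, H(X|Y=1) = 0.9852
H(X|Y) = 0.6316×1.0000 + 0.3684×0.9852 = 0.9946 bits


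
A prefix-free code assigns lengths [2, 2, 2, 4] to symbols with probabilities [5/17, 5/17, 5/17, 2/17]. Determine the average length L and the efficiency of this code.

Average length L = Σ p_i × l_i = 2.2353 bits
Entropy H = 1.9211 bits
Efficiency η = H/L × 100% = 85.94%


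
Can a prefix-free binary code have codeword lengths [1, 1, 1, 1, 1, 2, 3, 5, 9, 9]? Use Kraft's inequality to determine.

Kraft inequality: Σ 2^(-l_i) ≤ 1 for prefix-free code
Calculating: 2^(-1) + 2^(-1) + 2^(-1) + 2^(-1) + 2^(-1) + 2^(-2) + 2^(-3) + 2^(-5) + 2^(-9) + 2^(-9)
= 0.5 + 0.5 + 0.5 + 0.5 + 0.5 + 0.25 + 0.125 + 0.03125 + 0.001953125 + 0.001953125
= 2.9102
Since 2.9102 > 1, prefix-free code does not exist


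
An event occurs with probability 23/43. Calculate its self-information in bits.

Information content I(x) = -log₂(p(x))
I = -log₂(23/43) = -log₂(0.5349)
I = 0.9027 bits


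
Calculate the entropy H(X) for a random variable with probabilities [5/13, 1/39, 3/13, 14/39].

H(X) = -Σ p(x) log₂ p(x)
  -5/13 × log₂(5/13) = 0.5302
  -1/39 × log₂(1/39) = 0.1355
  -3/13 × log₂(3/13) = 0.4882
  -14/39 × log₂(14/39) = 0.5306
H(X) = 1.6845 bits


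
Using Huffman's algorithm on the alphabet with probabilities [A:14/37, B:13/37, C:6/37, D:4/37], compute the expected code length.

Huffman tree construction:
Combine smallest probabilities repeatedly
Resulting codes:
  A: 0 (length 1)
  B: 11 (length 2)
  C: 101 (length 3)
  D: 100 (length 3)
Average length = Σ p(s) × length(s) = 1.8919 bits


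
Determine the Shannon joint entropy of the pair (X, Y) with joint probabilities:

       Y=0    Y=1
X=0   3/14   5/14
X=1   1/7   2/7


H(X,Y) = -Σ p(x,y) log₂ p(x,y)
  p(0,0)=3/14: -0.2143 × log₂(0.2143) = 0.4762
  p(0,1)=5/14: -0.3571 × log₂(0.3571) = 0.5305
  p(1,0)=1/7: -0.1429 × log₂(0.1429) = 0.4011
  p(1,1)=2/7: -0.2857 × log₂(0.2857) = 0.5164
H(X,Y) = 1.9242 bits


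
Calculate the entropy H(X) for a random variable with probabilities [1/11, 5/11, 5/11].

H(X) = -Σ p(x) log₂ p(x)
  -1/11 × log₂(1/11) = 0.3145
  -5/11 × log₂(5/11) = 0.5170
  -5/11 × log₂(5/11) = 0.5170
H(X) = 1.3486 bits


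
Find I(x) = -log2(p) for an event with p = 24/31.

Information content I(x) = -log₂(p(x))
I = -log₂(24/31) = -log₂(0.7742)
I = 0.3692 bits


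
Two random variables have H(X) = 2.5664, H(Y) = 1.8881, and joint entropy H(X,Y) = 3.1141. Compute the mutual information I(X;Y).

I(X;Y) = H(X) + H(Y) - H(X,Y)
I(X;Y) = 2.5664 + 1.8881 - 3.1141 = 1.3404 bits


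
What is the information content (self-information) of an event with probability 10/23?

Information content I(x) = -log₂(p(x))
I = -log₂(10/23) = -log₂(0.4348)
I = 1.2016 bits


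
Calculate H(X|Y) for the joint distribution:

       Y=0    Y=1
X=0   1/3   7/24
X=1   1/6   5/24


H(X|Y) = Σ_y p(y) H(X|Y=y)
  p(Y=0) = 1/2, H(X|Y=0) = 0.9183
  p(Y=1) = 1/2, H(X|Y=1) = 0.9799
H(X|Y) = 0.5000×0.9183 + 0.5000×0.9799 = 0.9491 bits


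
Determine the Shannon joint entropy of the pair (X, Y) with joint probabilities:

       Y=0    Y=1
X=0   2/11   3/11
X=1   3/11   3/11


H(X,Y) = -Σ p(x,y) log₂ p(x,y)
  p(0,0)=2/11: -0.1818 × log₂(0.1818) = 0.4472
  p(0,1)=3/11: -0.2727 × log₂(0.2727) = 0.5112
  p(1,0)=3/11: -0.2727 × log₂(0.2727) = 0.5112
  p(1,1)=3/11: -0.2727 × log₂(0.2727) = 0.5112
H(X,Y) = 1.9808 bits


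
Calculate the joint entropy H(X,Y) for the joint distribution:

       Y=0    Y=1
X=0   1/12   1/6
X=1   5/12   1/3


H(X,Y) = -Σ p(x,y) log₂ p(x,y)
  p(0,0)=1/12: -0.0833 × log₂(0.0833) = 0.2987
  p(0,1)=1/6: -0.1667 × log₂(0.1667) = 0.4308
  p(1,0)=5/12: -0.4167 × log₂(0.4167) = 0.5263
  p(1,1)=1/3: -0.3333 × log₂(0.3333) = 0.5283
H(X,Y) = 1.7842 bits


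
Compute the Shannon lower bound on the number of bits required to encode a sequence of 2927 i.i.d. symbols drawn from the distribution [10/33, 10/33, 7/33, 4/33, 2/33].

Entropy H = 2.1326 bits/symbol
Minimum bits = H × n = 2.1326 × 2927
= 6242.05 bits


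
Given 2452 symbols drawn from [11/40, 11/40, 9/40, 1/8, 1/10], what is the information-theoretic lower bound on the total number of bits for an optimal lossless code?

Entropy H = 2.2158 bits/symbol
Minimum bits = H × n = 2.2158 × 2452
= 5433.06 bits


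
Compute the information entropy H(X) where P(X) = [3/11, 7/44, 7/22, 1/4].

H(X) = -Σ p(x) log₂ p(x)
  -3/11 × log₂(3/11) = 0.5112
  -7/44 × log₂(7/44) = 0.4219
  -7/22 × log₂(7/22) = 0.5257
  -1/4 × log₂(1/4) = 0.5000
H(X) = 1.9588 bits


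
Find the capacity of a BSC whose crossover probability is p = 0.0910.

For BSC with error probability p:
C = 1 - H(p) where H(p) is binary entropy
H(0.0910) = -0.0910 × log₂(0.0910) - 0.9090 × log₂(0.9090)
H(p) = 0.4398
C = 1 - 0.4398 = 0.5602 bits/use


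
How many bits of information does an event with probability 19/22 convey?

Information content I(x) = -log₂(p(x))
I = -log₂(19/22) = -log₂(0.8636)
I = 0.2115 bits


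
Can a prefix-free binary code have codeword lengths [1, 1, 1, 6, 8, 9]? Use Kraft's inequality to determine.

Kraft inequality: Σ 2^(-l_i) ≤ 1 for prefix-free code
Calculating: 2^(-1) + 2^(-1) + 2^(-1) + 2^(-6) + 2^(-8) + 2^(-9)
= 0.5 + 0.5 + 0.5 + 0.015625 + 0.00390625 + 0.001953125
= 1.5215
Since 1.5215 > 1, prefix-free code does not exist


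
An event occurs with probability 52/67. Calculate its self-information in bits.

Information content I(x) = -log₂(p(x))
I = -log₂(52/67) = -log₂(0.7761)
I = 0.3656 bits


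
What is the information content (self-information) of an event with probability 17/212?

Information content I(x) = -log₂(p(x))
I = -log₂(17/212) = -log₂(0.0802)
I = 3.6405 bits


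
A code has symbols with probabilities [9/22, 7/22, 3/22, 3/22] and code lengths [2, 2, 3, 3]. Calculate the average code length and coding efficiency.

Average length L = Σ p_i × l_i = 2.2727 bits
Entropy H = 1.8371 bits
Efficiency η = H/L × 100% = 80.83%


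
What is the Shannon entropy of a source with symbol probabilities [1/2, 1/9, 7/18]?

H(X) = -Σ p(x) log₂ p(x)
  -1/2 × log₂(1/2) = 0.5000
  -1/9 × log₂(1/9) = 0.3522
  -7/18 × log₂(7/18) = 0.5299
H(X) = 1.3821 bits


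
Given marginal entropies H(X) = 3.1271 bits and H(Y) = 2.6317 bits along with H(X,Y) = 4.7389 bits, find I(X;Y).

I(X;Y) = H(X) + H(Y) - H(X,Y)
I(X;Y) = 3.1271 + 2.6317 - 4.7389 = 1.0199 bits


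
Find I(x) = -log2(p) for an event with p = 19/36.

Information content I(x) = -log₂(p(x))
I = -log₂(19/36) = -log₂(0.5278)
I = 0.9220 bits


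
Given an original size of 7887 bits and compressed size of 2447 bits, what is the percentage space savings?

Space savings = (1 - Compressed/Original) × 100%
= (1 - 2447/7887) × 100%
= 68.97%


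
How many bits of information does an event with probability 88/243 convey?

Information content I(x) = -log₂(p(x))
I = -log₂(88/243) = -log₂(0.3621)
I = 1.4654 bits


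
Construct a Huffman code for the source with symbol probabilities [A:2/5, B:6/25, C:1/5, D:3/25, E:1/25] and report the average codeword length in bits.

Huffman tree construction:
Combine smallest probabilities repeatedly
Resulting codes:
  A: 0 (length 1)
  B: 10 (length 2)
  C: 111 (length 3)
  D: 1101 (length 4)
  E: 1100 (length 4)
Average length = Σ p(s) × length(s) = 2.1200 bits


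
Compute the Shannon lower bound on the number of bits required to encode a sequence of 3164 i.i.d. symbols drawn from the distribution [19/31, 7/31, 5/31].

Entropy H = 1.3422 bits/symbol
Minimum bits = H × n = 1.3422 × 3164
= 4246.73 bits


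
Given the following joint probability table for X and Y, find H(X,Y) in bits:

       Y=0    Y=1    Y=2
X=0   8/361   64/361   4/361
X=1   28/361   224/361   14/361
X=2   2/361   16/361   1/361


H(X,Y) = -Σ p(x,y) log₂ p(x,y)
  p(0,0)=8/361: -0.0222 × log₂(0.0222) = 0.1218
  p(0,1)=64/361: -0.1773 × log₂(0.1773) = 0.4425
  p(0,2)=4/361: -0.0111 × log₂(0.0111) = 0.0720
  p(1,0)=28/361: -0.0776 × log₂(0.0776) = 0.2861
  p(1,1)=224/361: -0.6205 × log₂(0.6205) = 0.4272
  p(1,2)=14/361: -0.0388 × log₂(0.0388) = 0.1818
  p(2,0)=2/361: -0.0055 × log₂(0.0055) = 0.0415
  p(2,1)=16/361: -0.0443 × log₂(0.0443) = 0.1993
  p(2,2)=1/361: -0.0028 × log₂(0.0028) = 0.0235
H(X,Y) = 1.7957 bits


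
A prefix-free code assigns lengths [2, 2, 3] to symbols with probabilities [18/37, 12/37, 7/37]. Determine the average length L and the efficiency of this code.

Average length L = Σ p_i × l_i = 2.1892 bits
Entropy H = 1.4870 bits
Efficiency η = H/L × 100% = 67.93%


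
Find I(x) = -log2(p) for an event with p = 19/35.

Information content I(x) = -log₂(p(x))
I = -log₂(19/35) = -log₂(0.5429)
I = 0.8814 bits


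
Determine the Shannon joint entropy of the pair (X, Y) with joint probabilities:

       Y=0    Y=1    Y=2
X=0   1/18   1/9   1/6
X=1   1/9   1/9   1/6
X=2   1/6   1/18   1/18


H(X,Y) = -Σ p(x,y) log₂ p(x,y)
  p(0,0)=1/18: -0.0556 × log₂(0.0556) = 0.2317
  p(0,1)=1/9: -0.1111 × log₂(0.1111) = 0.3522
  p(0,2)=1/6: -0.1667 × log₂(0.1667) = 0.4308
  p(1,0)=1/9: -0.1111 × log₂(0.1111) = 0.3522
  p(1,1)=1/9: -0.1111 × log₂(0.1111) = 0.3522
  p(1,2)=1/6: -0.1667 × log₂(0.1667) = 0.4308
  p(2,0)=1/6: -0.1667 × log₂(0.1667) = 0.4308
  p(2,1)=1/18: -0.0556 × log₂(0.0556) = 0.2317
  p(2,2)=1/18: -0.0556 × log₂(0.0556) = 0.2317
H(X,Y) = 3.0441 bits


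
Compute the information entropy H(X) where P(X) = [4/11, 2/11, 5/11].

H(X) = -Σ p(x) log₂ p(x)
  -4/11 × log₂(4/11) = 0.5307
  -2/11 × log₂(2/11) = 0.4472
  -5/11 × log₂(5/11) = 0.5170
H(X) = 1.4949 bits


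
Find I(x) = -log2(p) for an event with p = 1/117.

Information content I(x) = -log₂(p(x))
I = -log₂(1/117) = -log₂(0.0085)
I = 6.8704 bits


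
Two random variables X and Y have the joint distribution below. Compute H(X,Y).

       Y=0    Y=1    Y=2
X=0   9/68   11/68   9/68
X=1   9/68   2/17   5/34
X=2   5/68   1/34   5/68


H(X,Y) = -Σ p(x,y) log₂ p(x,y)
  p(0,0)=9/68: -0.1324 × log₂(0.1324) = 0.3861
  p(0,1)=11/68: -0.1618 × log₂(0.1618) = 0.4251
  p(0,2)=9/68: -0.1324 × log₂(0.1324) = 0.3861
  p(1,0)=9/68: -0.1324 × log₂(0.1324) = 0.3861
  p(1,1)=2/17: -0.1176 × log₂(0.1176) = 0.3632
  p(1,2)=5/34: -0.1471 × log₂(0.1471) = 0.4067
  p(2,0)=5/68: -0.0735 × log₂(0.0735) = 0.2769
  p(2,1)=1/34: -0.0294 × log₂(0.0294) = 0.1496
  p(2,2)=5/68: -0.0735 × log₂(0.0735) = 0.2769
H(X,Y) = 3.0569 bits


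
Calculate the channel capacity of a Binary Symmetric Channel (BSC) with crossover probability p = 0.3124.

For BSC with error probability p:
C = 1 - H(p) where H(p) is binary entropy
H(0.3124) = -0.3124 × log₂(0.3124) - 0.6876 × log₂(0.6876)
H(p) = 0.8959
C = 1 - 0.8959 = 0.1041 bits/use


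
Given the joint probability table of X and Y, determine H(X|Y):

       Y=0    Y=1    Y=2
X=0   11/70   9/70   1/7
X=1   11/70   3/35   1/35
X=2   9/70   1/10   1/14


H(X|Y) = Σ_y p(y) H(X|Y=y)
  p(Y=0) = 31/70, H(X|Y=0) = 1.5788
  p(Y=1) = 11/35, H(X|Y=1) = 1.5644
  p(Y=2) = 17/70, H(X|Y=2) = 1.3328
H(X|Y) = 0.4429×1.5788 + 0.3143×1.5644 + 0.2429×1.3328 = 1.5145 bits


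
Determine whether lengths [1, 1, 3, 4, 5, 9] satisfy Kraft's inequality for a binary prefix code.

Kraft inequality: Σ 2^(-l_i) ≤ 1 for prefix-free code
Calculating: 2^(-1) + 2^(-1) + 2^(-3) + 2^(-4) + 2^(-5) + 2^(-9)
= 0.5 + 0.5 + 0.125 + 0.0625 + 0.03125 + 0.001953125
= 1.2207
Since 1.2207 > 1, prefix-free code does not exist


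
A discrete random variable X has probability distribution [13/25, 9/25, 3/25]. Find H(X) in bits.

H(X) = -Σ p(x) log₂ p(x)
  -13/25 × log₂(13/25) = 0.4906
  -9/25 × log₂(9/25) = 0.5306
  -3/25 × log₂(3/25) = 0.3671
H(X) = 1.3883 bits


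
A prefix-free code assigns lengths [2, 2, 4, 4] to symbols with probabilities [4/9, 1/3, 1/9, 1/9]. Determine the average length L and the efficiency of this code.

Average length L = Σ p_i × l_i = 2.4444 bits
Entropy H = 1.7527 bits
Efficiency η = H/L × 100% = 71.70%


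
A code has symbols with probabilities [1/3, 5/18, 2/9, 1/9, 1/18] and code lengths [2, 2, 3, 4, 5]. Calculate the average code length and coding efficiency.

Average length L = Σ p_i × l_i = 2.6111 bits
Entropy H = 2.1077 bits
Efficiency η = H/L × 100% = 80.72%


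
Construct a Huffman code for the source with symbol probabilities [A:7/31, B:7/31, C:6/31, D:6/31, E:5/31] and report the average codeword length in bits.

Huffman tree construction:
Combine smallest probabilities repeatedly
Resulting codes:
  A: 01 (length 2)
  B: 10 (length 2)
  C: 111 (length 3)
  D: 00 (length 2)
  E: 110 (length 3)
Average length = Σ p(s) × length(s) = 2.3548 bits


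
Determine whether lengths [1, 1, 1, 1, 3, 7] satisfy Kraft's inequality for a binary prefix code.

Kraft inequality: Σ 2^(-l_i) ≤ 1 for prefix-free code
Calculating: 2^(-1) + 2^(-1) + 2^(-1) + 2^(-1) + 2^(-3) + 2^(-7)
= 0.5 + 0.5 + 0.5 + 0.5 + 0.125 + 0.0078125
= 2.1328
Since 2.1328 > 1, prefix-free code does not exist


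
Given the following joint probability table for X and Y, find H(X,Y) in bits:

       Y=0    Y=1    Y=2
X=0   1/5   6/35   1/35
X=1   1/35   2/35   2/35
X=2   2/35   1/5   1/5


H(X,Y) = -Σ p(x,y) log₂ p(x,y)
  p(0,0)=1/5: -0.2000 × log₂(0.2000) = 0.4644
  p(0,1)=6/35: -0.1714 × log₂(0.1714) = 0.4362
  p(0,2)=1/35: -0.0286 × log₂(0.0286) = 0.1466
  p(1,0)=1/35: -0.0286 × log₂(0.0286) = 0.1466
  p(1,1)=2/35: -0.0571 × log₂(0.0571) = 0.2360
  p(1,2)=2/35: -0.0571 × log₂(0.0571) = 0.2360
  p(2,0)=2/35: -0.0571 × log₂(0.0571) = 0.2360
  p(2,1)=1/5: -0.2000 × log₂(0.2000) = 0.4644
  p(2,2)=1/5: -0.2000 × log₂(0.2000) = 0.4644
H(X,Y) = 2.8303 bits


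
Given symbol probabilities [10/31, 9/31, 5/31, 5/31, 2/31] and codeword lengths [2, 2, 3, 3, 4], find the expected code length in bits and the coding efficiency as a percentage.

Average length L = Σ p_i × l_i = 2.4516 bits
Entropy H = 2.1488 bits
Efficiency η = H/L × 100% = 87.65%


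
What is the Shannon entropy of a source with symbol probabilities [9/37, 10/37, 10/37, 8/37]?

H(X) = -Σ p(x) log₂ p(x)
  -9/37 × log₂(9/37) = 0.4961
  -10/37 × log₂(10/37) = 0.5101
  -10/37 × log₂(10/37) = 0.5101
  -8/37 × log₂(8/37) = 0.4777
H(X) = 1.9941 bits


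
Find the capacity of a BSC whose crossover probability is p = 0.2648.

For BSC with error probability p:
C = 1 - H(p) where H(p) is binary entropy
H(0.2648) = -0.2648 × log₂(0.2648) - 0.7352 × log₂(0.7352)
H(p) = 0.8339
C = 1 - 0.8339 = 0.1661 bits/use


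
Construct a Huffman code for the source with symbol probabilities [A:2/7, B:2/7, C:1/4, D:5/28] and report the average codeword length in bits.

Huffman tree construction:
Combine smallest probabilities repeatedly
Resulting codes:
  A: 10 (length 2)
  B: 11 (length 2)
  C: 01 (length 2)
  D: 00 (length 2)
Average length = Σ p(s) × length(s) = 2.0000 bits


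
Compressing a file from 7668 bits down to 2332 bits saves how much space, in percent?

Space savings = (1 - Compressed/Original) × 100%
= (1 - 2332/7668) × 100%
= 69.59%


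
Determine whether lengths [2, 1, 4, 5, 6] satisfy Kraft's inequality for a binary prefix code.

Kraft inequality: Σ 2^(-l_i) ≤ 1 for prefix-free code
Calculating: 2^(-2) + 2^(-1) + 2^(-4) + 2^(-5) + 2^(-6)
= 0.25 + 0.5 + 0.0625 + 0.03125 + 0.015625
= 0.8594
Since 0.8594 ≤ 1, prefix-free code exists


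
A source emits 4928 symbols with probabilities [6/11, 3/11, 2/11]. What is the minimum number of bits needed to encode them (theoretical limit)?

Entropy H = 1.4354 bits/symbol
Minimum bits = H × n = 1.4354 × 4928
= 7073.51 bits


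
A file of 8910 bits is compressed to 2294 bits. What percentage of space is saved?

Space savings = (1 - Compressed/Original) × 100%
= (1 - 2294/8910) × 100%
= 74.25%


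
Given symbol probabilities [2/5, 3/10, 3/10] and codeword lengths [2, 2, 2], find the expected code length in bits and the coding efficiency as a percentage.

Average length L = Σ p_i × l_i = 2.0000 bits
Entropy H = 1.5710 bits
Efficiency η = H/L × 100% = 78.55%


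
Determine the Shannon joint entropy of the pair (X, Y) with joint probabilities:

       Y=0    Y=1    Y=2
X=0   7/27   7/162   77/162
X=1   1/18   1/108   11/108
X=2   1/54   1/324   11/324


H(X,Y) = -Σ p(x,y) log₂ p(x,y)
  p(0,0)=7/27: -0.2593 × log₂(0.2593) = 0.5049
  p(0,1)=7/162: -0.0432 × log₂(0.0432) = 0.1958
  p(0,2)=77/162: -0.4753 × log₂(0.4753) = 0.5100
  p(1,0)=1/18: -0.0556 × log₂(0.0556) = 0.2317
  p(1,1)=1/108: -0.0093 × log₂(0.0093) = 0.0625
  p(1,2)=11/108: -0.1019 × log₂(0.1019) = 0.3356
  p(2,0)=1/54: -0.0185 × log₂(0.0185) = 0.1066
  p(2,1)=1/324: -0.0031 × log₂(0.0031) = 0.0257
  p(2,2)=11/324: -0.0340 × log₂(0.0340) = 0.1657
H(X,Y) = 2.1387 bits


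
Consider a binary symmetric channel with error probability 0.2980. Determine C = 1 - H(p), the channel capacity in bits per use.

For BSC with error probability p:
C = 1 - H(p) where H(p) is binary entropy
H(0.2980) = -0.2980 × log₂(0.2980) - 0.7020 × log₂(0.7020)
H(p) = 0.8788
C = 1 - 0.8788 = 0.1212 bits/use


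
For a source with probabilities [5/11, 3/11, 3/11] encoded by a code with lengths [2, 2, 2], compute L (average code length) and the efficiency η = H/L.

Average length L = Σ p_i × l_i = 2.0000 bits
Entropy H = 1.5395 bits
Efficiency η = H/L × 100% = 76.97%


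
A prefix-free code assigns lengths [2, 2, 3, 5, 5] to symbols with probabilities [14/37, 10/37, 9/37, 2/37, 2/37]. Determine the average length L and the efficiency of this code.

Average length L = Σ p_i × l_i = 2.5676 bits
Entropy H = 1.9918 bits
Efficiency η = H/L × 100% = 77.58%


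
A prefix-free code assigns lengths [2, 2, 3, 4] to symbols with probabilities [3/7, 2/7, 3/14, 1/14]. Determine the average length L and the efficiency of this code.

Average length L = Σ p_i × l_i = 2.3571 bits
Entropy H = 1.7885 bits
Efficiency η = H/L × 100% = 75.87%


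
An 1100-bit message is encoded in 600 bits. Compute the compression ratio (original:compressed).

Compression ratio = Original / Compressed
= 1100 / 600 = 1.83:1


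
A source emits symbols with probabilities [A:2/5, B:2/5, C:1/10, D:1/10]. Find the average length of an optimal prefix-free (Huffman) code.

Huffman tree construction:
Combine smallest probabilities repeatedly
Resulting codes:
  A: 11 (length 2)
  B: 0 (length 1)
  C: 100 (length 3)
  D: 101 (length 3)
Average length = Σ p(s) × length(s) = 1.8000 bits


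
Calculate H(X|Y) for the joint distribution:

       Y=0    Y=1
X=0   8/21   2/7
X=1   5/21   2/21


H(X|Y) = Σ_y p(y) H(X|Y=y)
  p(Y=0) = 13/21, H(X|Y=0) = 0.9612
  p(Y=1) = 8/21, H(X|Y=1) = 0.8113
H(X|Y) = 0.6190×0.9612 + 0.3810×0.8113 = 0.9041 bits


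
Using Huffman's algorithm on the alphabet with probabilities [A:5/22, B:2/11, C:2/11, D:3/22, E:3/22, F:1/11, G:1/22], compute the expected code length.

Huffman tree construction:
Combine smallest probabilities repeatedly
Resulting codes:
  A: 01 (length 2)
  B: 111 (length 3)
  C: 00 (length 2)
  D: 100 (length 3)
  E: 101 (length 3)
  F: 1101 (length 4)
  G: 1100 (length 4)
Average length = Σ p(s) × length(s) = 2.7273 bits


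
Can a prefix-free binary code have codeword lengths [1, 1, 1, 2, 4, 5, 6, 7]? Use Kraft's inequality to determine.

Kraft inequality: Σ 2^(-l_i) ≤ 1 for prefix-free code
Calculating: 2^(-1) + 2^(-1) + 2^(-1) + 2^(-2) + 2^(-4) + 2^(-5) + 2^(-6) + 2^(-7)
= 0.5 + 0.5 + 0.5 + 0.25 + 0.0625 + 0.03125 + 0.015625 + 0.0078125
= 1.8672
Since 1.8672 > 1, prefix-free code does not exist


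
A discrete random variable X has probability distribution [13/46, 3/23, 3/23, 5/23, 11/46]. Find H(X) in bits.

H(X) = -Σ p(x) log₂ p(x)
  -13/46 × log₂(13/46) = 0.5152
  -3/23 × log₂(3/23) = 0.3833
  -3/23 × log₂(3/23) = 0.3833
  -5/23 × log₂(5/23) = 0.4786
  -11/46 × log₂(11/46) = 0.4936
H(X) = 2.2540 bits


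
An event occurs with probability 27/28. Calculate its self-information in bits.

Information content I(x) = -log₂(p(x))
I = -log₂(27/28) = -log₂(0.9643)
I = 0.0525 bits


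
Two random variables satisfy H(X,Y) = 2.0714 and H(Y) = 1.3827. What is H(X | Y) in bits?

Chain rule: H(X,Y) = H(X|Y) + H(Y)
H(X|Y) = H(X,Y) - H(Y) = 2.0714 - 1.3827 = 0.6887 bits


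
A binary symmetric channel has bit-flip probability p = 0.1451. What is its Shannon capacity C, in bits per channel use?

For BSC with error probability p:
C = 1 - H(p) where H(p) is binary entropy
H(0.1451) = -0.1451 × log₂(0.1451) - 0.8549 × log₂(0.8549)
H(p) = 0.5974
C = 1 - 0.5974 = 0.4026 bits/use


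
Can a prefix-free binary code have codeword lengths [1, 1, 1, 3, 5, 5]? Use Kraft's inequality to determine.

Kraft inequality: Σ 2^(-l_i) ≤ 1 for prefix-free code
Calculating: 2^(-1) + 2^(-1) + 2^(-1) + 2^(-3) + 2^(-5) + 2^(-5)
= 0.5 + 0.5 + 0.5 + 0.125 + 0.03125 + 0.03125
= 1.6875
Since 1.6875 > 1, prefix-free code does not exist


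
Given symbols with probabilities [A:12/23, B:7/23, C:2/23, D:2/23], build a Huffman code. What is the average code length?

Huffman tree construction:
Combine smallest probabilities repeatedly
Resulting codes:
  A: 1 (length 1)
  B: 01 (length 2)
  C: 000 (length 3)
  D: 001 (length 3)
Average length = Σ p(s) × length(s) = 1.6522 bits


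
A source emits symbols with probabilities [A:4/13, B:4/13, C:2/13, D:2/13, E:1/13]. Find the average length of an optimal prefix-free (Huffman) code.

Huffman tree construction:
Combine smallest probabilities repeatedly
Resulting codes:
  A: 10 (length 2)
  B: 11 (length 2)
  C: 011 (length 3)
  D: 00 (length 2)
  E: 010 (length 3)
Average length = Σ p(s) × length(s) = 2.2308 bits


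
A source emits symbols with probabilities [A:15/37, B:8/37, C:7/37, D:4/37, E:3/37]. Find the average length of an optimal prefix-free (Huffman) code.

Huffman tree construction:
Combine smallest probabilities repeatedly
Resulting codes:
  A: 0 (length 1)
  B: 10 (length 2)
  C: 110 (length 3)
  D: 1111 (length 4)
  E: 1110 (length 4)
Average length = Σ p(s) × length(s) = 2.1622 bits


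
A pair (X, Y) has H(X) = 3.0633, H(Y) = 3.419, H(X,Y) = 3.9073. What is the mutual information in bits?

I(X;Y) = H(X) + H(Y) - H(X,Y)
I(X;Y) = 3.0633 + 3.419 - 3.9073 = 2.575 bits


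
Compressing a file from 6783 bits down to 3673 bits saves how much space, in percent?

Space savings = (1 - Compressed/Original) × 100%
= (1 - 3673/6783) × 100%
= 45.85%


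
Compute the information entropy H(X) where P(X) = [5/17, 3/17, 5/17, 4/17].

H(X) = -Σ p(x) log₂ p(x)
  -5/17 × log₂(5/17) = 0.5193
  -3/17 × log₂(3/17) = 0.4416
  -5/17 × log₂(5/17) = 0.5193
  -4/17 × log₂(4/17) = 0.4912
H(X) = 1.9713 bits


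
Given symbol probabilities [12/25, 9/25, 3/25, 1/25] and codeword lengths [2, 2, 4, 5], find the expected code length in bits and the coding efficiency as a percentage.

Average length L = Σ p_i × l_i = 2.3600 bits
Entropy H = 1.5917 bits
Efficiency η = H/L × 100% = 67.45%


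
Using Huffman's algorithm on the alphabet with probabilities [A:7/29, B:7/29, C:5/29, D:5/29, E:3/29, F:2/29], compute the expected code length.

Huffman tree construction:
Combine smallest probabilities repeatedly
Resulting codes:
  A: 01 (length 2)
  B: 10 (length 2)
  C: 110 (length 3)
  D: 111 (length 3)
  E: 001 (length 3)
  F: 000 (length 3)
Average length = Σ p(s) × length(s) = 2.5172 bits


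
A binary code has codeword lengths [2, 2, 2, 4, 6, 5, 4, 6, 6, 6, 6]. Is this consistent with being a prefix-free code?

Kraft inequality: Σ 2^(-l_i) ≤ 1 for prefix-free code
Calculating: 2^(-2) + 2^(-2) + 2^(-2) + 2^(-4) + 2^(-6) + 2^(-5) + 2^(-4) + 2^(-6) + 2^(-6) + 2^(-6) + 2^(-6)
= 0.25 + 0.25 + 0.25 + 0.0625 + 0.015625 + 0.03125 + 0.0625 + 0.015625 + 0.015625 + 0.015625 + 0.015625
= 0.9844
Since 0.9844 ≤ 1, prefix-free code exists


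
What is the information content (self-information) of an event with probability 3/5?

Information content I(x) = -log₂(p(x))
I = -log₂(3/5) = -log₂(0.6000)
I = 0.7370 bits


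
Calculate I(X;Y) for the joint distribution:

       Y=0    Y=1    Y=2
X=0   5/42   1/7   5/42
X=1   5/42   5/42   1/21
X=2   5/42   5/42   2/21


H(X) = 1.5751, H(Y) = 1.5671, H(X,Y) = 3.1264
I(X;Y) = H(X) + H(Y) - H(X,Y) = 0.0158 bits


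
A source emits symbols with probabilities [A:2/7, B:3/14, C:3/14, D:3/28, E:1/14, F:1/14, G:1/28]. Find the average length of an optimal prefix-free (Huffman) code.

Huffman tree construction:
Combine smallest probabilities repeatedly
Resulting codes:
  A: 10 (length 2)
  B: 00 (length 2)
  C: 01 (length 2)
  D: 1111 (length 4)
  E: 1101 (length 4)
  F: 1110 (length 4)
  G: 1100 (length 4)
Average length = Σ p(s) × length(s) = 2.5714 bits


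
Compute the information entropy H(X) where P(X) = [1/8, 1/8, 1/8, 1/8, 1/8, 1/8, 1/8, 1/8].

H(X) = -Σ p(x) log₂ p(x)
  -1/8 × log₂(1/8) = 0.3750
  -1/8 × log₂(1/8) = 0.3750
  -1/8 × log₂(1/8) = 0.3750
  -1/8 × log₂(1/8) = 0.3750
  -1/8 × log₂(1/8) = 0.3750
  -1/8 × log₂(1/8) = 0.3750
  -1/8 × log₂(1/8) = 0.3750
  -1/8 × log₂(1/8) = 0.3750
H(X) = 3.0000 bits


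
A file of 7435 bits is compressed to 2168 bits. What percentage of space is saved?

Space savings = (1 - Compressed/Original) × 100%
= (1 - 2168/7435) × 100%
= 70.84%


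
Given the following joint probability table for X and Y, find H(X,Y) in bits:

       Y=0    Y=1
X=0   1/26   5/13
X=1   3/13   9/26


H(X,Y) = -Σ p(x,y) log₂ p(x,y)
  p(0,0)=1/26: -0.0385 × log₂(0.0385) = 0.1808
  p(0,1)=5/13: -0.3846 × log₂(0.3846) = 0.5302
  p(1,0)=3/13: -0.2308 × log₂(0.2308) = 0.4882
  p(1,1)=9/26: -0.3462 × log₂(0.3462) = 0.5298
H(X,Y) = 1.7290 bits


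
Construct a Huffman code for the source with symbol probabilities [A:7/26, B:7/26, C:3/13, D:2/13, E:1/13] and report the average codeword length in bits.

Huffman tree construction:
Combine smallest probabilities repeatedly
Resulting codes:
  A: 10 (length 2)
  B: 11 (length 2)
  C: 00 (length 2)
  D: 011 (length 3)
  E: 010 (length 3)
Average length = Σ p(s) × length(s) = 2.2308 bits


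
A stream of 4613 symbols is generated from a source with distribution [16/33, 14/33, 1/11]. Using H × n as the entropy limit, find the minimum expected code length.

Entropy H = 1.3457 bits/symbol
Minimum bits = H × n = 1.3457 × 4613
= 6207.58 bits


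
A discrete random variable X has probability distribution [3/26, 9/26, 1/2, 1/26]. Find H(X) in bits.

H(X) = -Σ p(x) log₂ p(x)
  -3/26 × log₂(3/26) = 0.3595
  -9/26 × log₂(9/26) = 0.5298
  -1/2 × log₂(1/2) = 0.5000
  -1/26 × log₂(1/26) = 0.1808
H(X) = 1.5701 bits


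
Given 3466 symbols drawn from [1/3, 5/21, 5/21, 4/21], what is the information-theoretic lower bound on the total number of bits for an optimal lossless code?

Entropy H = 1.9699 bits/symbol
Minimum bits = H × n = 1.9699 × 3466
= 6827.67 bits


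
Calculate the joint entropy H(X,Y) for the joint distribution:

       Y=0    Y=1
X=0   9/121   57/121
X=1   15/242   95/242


H(X,Y) = -Σ p(x,y) log₂ p(x,y)
  p(0,0)=9/121: -0.0744 × log₂(0.0744) = 0.2788
  p(0,1)=57/121: -0.4711 × log₂(0.4711) = 0.5116
  p(1,0)=15/242: -0.0620 × log₂(0.0620) = 0.2487
  p(1,1)=95/242: -0.3926 × log₂(0.3926) = 0.5296
H(X,Y) = 1.5687 bits


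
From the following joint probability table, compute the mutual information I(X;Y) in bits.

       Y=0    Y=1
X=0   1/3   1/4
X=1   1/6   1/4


H(X) = 0.9799, H(Y) = 1.0000, H(X,Y) = 1.9591
I(X;Y) = H(X) + H(Y) - H(X,Y) = 0.0207 bits


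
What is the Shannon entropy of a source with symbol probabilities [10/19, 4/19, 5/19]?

H(X) = -Σ p(x) log₂ p(x)
  -10/19 × log₂(10/19) = 0.4874
  -4/19 × log₂(4/19) = 0.4732
  -5/19 × log₂(5/19) = 0.5068
H(X) = 1.4675 bits


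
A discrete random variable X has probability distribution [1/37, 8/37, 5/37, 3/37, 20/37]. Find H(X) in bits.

H(X) = -Σ p(x) log₂ p(x)
  -1/37 × log₂(1/37) = 0.1408
  -8/37 × log₂(8/37) = 0.4777
  -5/37 × log₂(5/37) = 0.3902
  -3/37 × log₂(3/37) = 0.2939
  -20/37 × log₂(20/37) = 0.4797
H(X) = 1.7823 bits


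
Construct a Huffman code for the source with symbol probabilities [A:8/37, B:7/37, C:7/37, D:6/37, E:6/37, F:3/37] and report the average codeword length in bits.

Huffman tree construction:
Combine smallest probabilities repeatedly
Resulting codes:
  A: 01 (length 2)
  B: 111 (length 3)
  C: 00 (length 2)
  D: 101 (length 3)
  E: 110 (length 3)
  F: 100 (length 3)
Average length = Σ p(s) × length(s) = 2.5946 bits
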